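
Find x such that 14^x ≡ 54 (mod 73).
34

Baby-step giant-step with step n = ⌈√73⌉ = 9.
Baby steps 14^j mod 73 (j:value) for j=0..8: 0:1, 1:14, 2:50, 3:43, 4:18, 5:33, 6:24, 7:44, 8:32.
Giant-step multiplier: 14^(-9) ≡ 14^(72-9) = 14^63 ≡ 22 (mod 73).
Giant steps γ_i = 54·22^i mod 73: γ_0=54, γ_1=20, γ_2=2, γ_3=44 (in table at j=7).
x = i·n + j = 3·9 + 7 = 34.
Check: 14^34 ≡ 54 (mod 73).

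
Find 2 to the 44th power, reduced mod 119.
67

Repeated squaring. Binary of 44 = 101100.
2^1 ≡ 2 (mod 119); 2^2 ≡ 4 (mod 119); 2^4 ≡ 16 (mod 119); 2^8 ≡ 18 (mod 119); 2^16 ≡ 86 (mod 119); 2^32 ≡ 18 (mod 119)
2^44 = 2^4 × 2^8 × 2^32 ≡ 67 (mod 119)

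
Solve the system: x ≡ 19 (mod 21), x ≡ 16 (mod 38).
586

Using Chinese Remainder Theorem:
M = 21 × 38 = 798
M1 = 38, M2 = 21
y1 = 38^(-1) mod 21 = 5
y2 = 21^(-1) mod 38 = 29
x = (19×38×5 + 16×21×29) mod 798 = 586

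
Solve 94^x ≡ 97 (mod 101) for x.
28

Baby-step giant-step with step n = ⌈√101⌉ = 11.
Baby steps 94^j mod 101 (j:value) for j=0..10: 0:1, 1:94, 2:49, 3:61, 4:78, 5:60, 6:85, 7:11, 8:24, 9:34, 10:65.
Giant-step multiplier: 94^(-11) ≡ 94^(100-11) = 94^89 ≡ 99 (mod 101).
Giant steps γ_i = 97·99^i mod 101: γ_0=97, γ_1=8, γ_2=85 (in table at j=6).
x = i·n + j = 2·11 + 6 = 28.
Check: 94^28 ≡ 97 (mod 101).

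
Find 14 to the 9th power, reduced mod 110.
4

Repeated squaring. Binary of 9 = 1001.
14^1 ≡ 14 (mod 110); 14^2 ≡ 86 (mod 110); 14^4 ≡ 26 (mod 110); 14^8 ≡ 16 (mod 110)
14^9 = 14^1 × 14^8 ≡ 4 (mod 110)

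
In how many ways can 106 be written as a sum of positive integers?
384276336

p(n) counts ways to write n as a sum of positive integers (order ignored).
Euler's pentagonal recurrence: p(k) = p(k-1) + p(k-2) - p(k-5) - p(k-7) + p(k-12) + p(k-15) - ... (offsets j(3j∓1)/2, signs ++--, p(0)=1, p(<0)=0).
DP table for k = 0..105: p(0)=1, p(1)=1, p(2)=2, p(3)=3, p(4)=5, p(5)=7, p(6)=11, p(7)=15, p(8)=22, p(9)=30, p(10)=42, p(11)=56, p(12)=77, p(13)=101, p(14)=135, p(15)=176, p(16)=231, p(17)=297, p(18)=385, p(19)=490, p(20)=627, p(21)=792, p(22)=1002, p(23)=1255, p(24)=1575, p(25)=1958, p(26)=2436, p(27)=3010, p(28)=3718, p(29)=4565, p(30)=5604, p(31)=6842, p(32)=8349, p(33)=10143, p(34)=12310, p(35)=14883, p(36)=17977, p(37)=21637, p(38)=26015, p(39)=31185, p(40)=37338, p(41)=44583, p(42)=53174, p(43)=63261, p(44)=75175, p(45)=89134, p(46)=105558, p(47)=124754, p(48)=147273, p(49)=173525, p(50)=204226, p(51)=239943, p(52)=281589, p(53)=329931, p(54)=386155, p(55)=451276, p(56)=526823, p(57)=614154, p(58)=715220, p(59)=831820, p(60)=966467, p(61)=1121505, p(62)=1300156, p(63)=1505499, p(64)=1741630, p(65)=2012558, p(66)=2323520, p(67)=2679689, p(68)=3087735, p(69)=3554345, p(70)=4087968, p(71)=4697205, p(72)=5392783, p(73)=6185689, p(74)=7089500, p(75)=8118264, p(76)=9289091, p(77)=10619863, p(78)=12132164, p(79)=13848650, p(80)=15796476, p(81)=18004327, p(82)=20506255, p(83)=23338469, p(84)=26543660, p(85)=30167357, p(86)=34262962, p(87)=38887673, p(88)=44108109, p(89)=49995925, p(90)=56634173, p(91)=64112359, p(92)=72533807, p(93)=82010177, p(94)=92669720, p(95)=104651419, p(96)=118114304, p(97)=133230930, p(98)=150198136, p(99)=169229875, p(100)=190569292, p(101)=214481126, p(102)=241265379, p(103)=271248950, p(104)=304801365, p(105)=342325709.
Final step: p(106) = p(105) + p(104) - p(101) - p(99) + p(94) + p(91) - p(84) - p(80) + p(71) + p(66) - p(55) - p(49) + p(36) + p(29) - p(14) - p(6)
= 342325709 + 304801365 - 214481126 - 169229875 + 92669720 + 64112359 - 26543660 - 15796476 + 4697205 + 2323520 - 451276 - 173525 + 17977 + 4565 - 135 - 11
= 384276336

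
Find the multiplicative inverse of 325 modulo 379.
7

gcd(325, 379) = 1, so the inverse exists.
Extended Euclidean algorithm on (379, 325):
379 = 1 × 325 + 54  ⟹  54 = (1)·379 + (-1)·325
325 = 6 × 54 + 1  ⟹  1 = (-6)·379 + (7)·325
So (7)·325 ≡ 1 (mod 379), i.e. 325^(-1) ≡ 7 (mod 379).
Check: 325 × 7 = 2275 ≡ 1 (mod 379)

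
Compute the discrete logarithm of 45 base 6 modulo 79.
44

Baby-step giant-step with step n = ⌈√79⌉ = 9.
Baby steps 6^j mod 79 (j:value) for j=0..8: 0:1, 1:6, 2:36, 3:58, 4:32, 5:34, 6:46, 7:39, 8:76.
Giant-step multiplier: 6^(-9) ≡ 6^(78-9) = 6^69 ≡ 57 (mod 79).
Giant steps γ_i = 45·57^i mod 79: γ_0=45, γ_1=37, γ_2=55, γ_3=54, γ_4=76 (in table at j=8).
x = i·n + j = 4·9 + 8 = 44.
Check: 6^44 ≡ 45 (mod 79).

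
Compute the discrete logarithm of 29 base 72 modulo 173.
84

Baby-step giant-step with step n = ⌈√173⌉ = 14.
Baby steps 72^j mod 173 (j:value) for j=0..13: 0:1, 1:72, 2:167, 3:87, 4:36, 5:170, 6:130, 7:18, 8:85, 9:65, 10:9, 11:129, 12:119, 13:91.
Giant-step multiplier: 72^(-14) ≡ 72^(172-14) = 72^158 ≡ 55 (mod 173).
Giant steps γ_i = 29·55^i mod 173: γ_0=29, γ_1=38, γ_2=14, γ_3=78, γ_4=138, γ_5=151, γ_6=1 (in table at j=0).
x = i·n + j = 6·14 + 0 = 84.
Check: 72^84 ≡ 29 (mod 173).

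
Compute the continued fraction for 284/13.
[21; 1, 5, 2]

Euclidean algorithm steps:
284 = 21 × 13 + 11
13 = 1 × 11 + 2
11 = 5 × 2 + 1
2 = 2 × 1 + 0
Continued fraction: [21; 1, 5, 2]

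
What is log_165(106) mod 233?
41

Baby-step giant-step with step n = ⌈√233⌉ = 16.
Baby steps 165^j mod 233 (j:value) for j=0..15: 0:1, 1:165, 2:197, 3:118, 4:131, 5:179, 6:177, 7:80, 8:152, 9:149, 10:120, 11:228, 12:107, 13:180, 14:109, 15:44.
Giant-step multiplier: 165^(-16) ≡ 165^(232-16) = 165^216 ≡ 63 (mod 233).
Giant steps γ_i = 106·63^i mod 233: γ_0=106, γ_1=154, γ_2=149 (in table at j=9).
x = i·n + j = 2·16 + 9 = 41.
Check: 165^41 ≡ 106 (mod 233).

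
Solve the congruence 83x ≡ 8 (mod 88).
x ≡ 16 (mod 88)

gcd(83, 88) = 1, which divides 8, so solutions exist.
Find 83^(-1) mod 88 by the extended Euclidean algorithm:
88 = 1 × 83 + 5  ⟹  5 = (1)·88 + (-1)·83
83 = 16 × 5 + 3  ⟹  3 = (-16)·88 + (17)·83
5 = 1 × 3 + 2  ⟹  2 = (17)·88 + (-18)·83
3 = 1 × 2 + 1  ⟹  1 = (-33)·88 + (35)·83
So (35)·83 ≡ 1 (mod 88), i.e. 83^(-1) ≡ 35 (mod 88).
x ≡ 35 × 8 = 280 ≡ 16 (mod 88).
Check: 83 × 16 = 1328 ≡ 8 (mod 88).
Unique solution: x ≡ 16 (mod 88)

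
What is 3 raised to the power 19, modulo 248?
43

Repeated squaring. Binary of 19 = 10011.
3^1 ≡ 3 (mod 248); 3^2 ≡ 9 (mod 248); 3^4 ≡ 81 (mod 248); 3^8 ≡ 113 (mod 248); 3^16 ≡ 121 (mod 248)
3^19 = 3^1 × 3^2 × 3^16 ≡ 43 (mod 248)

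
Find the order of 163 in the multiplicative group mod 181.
180

181 is prime, so ord(163) divides φ(181) = 180.
Divisors of 180: 1, 2, 3, 4, 5, 6, 9, 10, 12, 15, 18, 20, 30, 36, 45, 60, 90, 180.
Repeated squaring: 163^1 ≡ 163, 163^2 ≡ 143, 163^4 ≡ 177, 163^8 ≡ 16, 163^16 ≡ 75, 163^32 ≡ 14, 163^64 ≡ 15, 163^128 ≡ 44 (mod 181).
Test 163^d mod 181 for each divisor d in increasing order:
163^1 ≡ 163
163^2 ≡ 143
163^3 = 163^2·163^1 ≡ 141
163^4 ≡ 177
163^5 = 163^4·163^1 ≡ 72
163^6 = 163^4·163^2 ≡ 152
163^9 = 163^8·163^1 ≡ 74
163^10 = 163^8·163^2 ≡ 116
163^12 = 163^8·163^4 ≡ 117
163^15 = 163^8·163^4·163^2·163^1 ≡ 26
163^18 = 163^16·163^2 ≡ 46
163^20 = 163^16·163^4 ≡ 62
163^30 = 163^16·163^8·163^4·163^2 ≡ 133
163^36 = 163^32·163^4 ≡ 125
163^45 = 163^32·163^8·163^4·163^1 ≡ 19
163^60 = 163^32·163^16·163^8·163^4 ≡ 132
163^90 = 163^64·163^16·163^8·163^2 ≡ 180
163^180 = 163^128·163^32·163^16·163^4 ≡ 1  ← first divisor giving 1
The order is 180.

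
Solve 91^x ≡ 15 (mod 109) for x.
88

Baby-step giant-step with step n = ⌈√109⌉ = 11.
Baby steps 91^j mod 109 (j:value) for j=0..10: 0:1, 1:91, 2:106, 3:54, 4:9, 5:56, 6:82, 7:50, 8:81, 9:68, 10:84.
Giant-step multiplier: 91^(-11) ≡ 91^(108-11) = 91^97 ≡ 39 (mod 109).
Giant steps γ_i = 15·39^i mod 109: γ_0=15, γ_1=40, γ_2=34, γ_3=18, γ_4=48, γ_5=19, γ_6=87, γ_7=14, γ_8=1 (in table at j=0).
x = i·n + j = 8·11 + 0 = 88.
Check: 91^88 ≡ 15 (mod 109).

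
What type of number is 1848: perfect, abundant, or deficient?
abundant

Proper divisors of 1848: sum = 1 + 2 + 3 + 4 + 6 + 7 + 8 + 11 + ... + 308 + 462 + 616 + 924 (31 divisors) = 3912
Since 3912 > 1848, 1848 is abundant.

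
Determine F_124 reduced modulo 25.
18

Matrix identity: Q^n = [[F_(n+1), F_n], [F_n, F_(n-1)]] with Q = [[1,1],[1,0]].
n = 124 = 1111100₂. Square-and-multiply, entries mod 25:
Q^1 = [[1,1],[1,0]]
Q^3 = (Q^1)²·Q = [[3,2],[2,1]]
Q^7 = (Q^3)²·Q = [[21,13],[13,8]]
Q^15 = (Q^7)²·Q = [[12,10],[10,2]]
Q^31 = (Q^15)²·Q = [[9,19],[19,15]]
Q^62 = (Q^31)² = [[17,6],[6,11]]
Q^124 = (Q^62)² = [[0,18],[18,7]]
F_124 mod 25 = Q^124[0][1] = 18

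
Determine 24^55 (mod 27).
0

Repeated squaring. Binary of 55 = 110111.
24^1 ≡ 24 (mod 27); 24^2 ≡ 9 (mod 27); 24^4 ≡ 0 (mod 27); 24^8 ≡ 0 (mod 27); 24^16 ≡ 0 (mod 27); 24^32 ≡ 0 (mod 27)
24^55 = 24^1 × 24^2 × 24^4 × 24^16 × 24^32 ≡ 0 (mod 27)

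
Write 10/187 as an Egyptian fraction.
1/19 + 1/1185 + 1/2105153 + 1/8863336201665

Greedy algorithm:
10/187: ceiling(187/10) = 19, use 1/19
3/3553: ceiling(3553/3) = 1185, use 1/1185
2/4210305: ceiling(4210305/2) = 2105153, use 1/2105153
1/8863336201665: ceiling(8863336201665/1) = 8863336201665, use 1/8863336201665
Result: 10/187 = 1/19 + 1/1185 + 1/2105153 + 1/8863336201665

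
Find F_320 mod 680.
405

Matrix identity: Q^n = [[F_(n+1), F_n], [F_n, F_(n-1)]] with Q = [[1,1],[1,0]].
n = 320 = 101000000₂. Square-and-multiply, entries mod 680:
Q^1 = [[1,1],[1,0]]
Q^2 = (Q^1)² = [[2,1],[1,1]]
Q^5 = (Q^2)²·Q = [[8,5],[5,3]]
Q^10 = (Q^5)² = [[89,55],[55,34]]
Q^20 = (Q^10)² = [[66,645],[645,101]]
Q^40 = (Q^20)² = [[141,275],[275,546]]
Q^80 = (Q^40)² = [[306,565],[565,421]]
Q^160 = (Q^80)² = [[101,35],[35,66]]
Q^320 = (Q^160)² = [[546,405],[405,141]]
F_320 mod 680 = Q^320[0][1] = 405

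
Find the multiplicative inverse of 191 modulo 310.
211

gcd(191, 310) = 1, so the inverse exists.
Extended Euclidean algorithm on (310, 191):
310 = 1 × 191 + 119  ⟹  119 = (1)·310 + (-1)·191
191 = 1 × 119 + 72  ⟹  72 = (-1)·310 + (2)·191
119 = 1 × 72 + 47  ⟹  47 = (2)·310 + (-3)·191
72 = 1 × 47 + 25  ⟹  25 = (-3)·310 + (5)·191
47 = 1 × 25 + 22  ⟹  22 = (5)·310 + (-8)·191
25 = 1 × 22 + 3  ⟹  3 = (-8)·310 + (13)·191
22 = 7 × 3 + 1  ⟹  1 = (61)·310 + (-99)·191
So (-99)·191 ≡ 1 (mod 310), i.e. 191^(-1) ≡ -99 ≡ 211 (mod 310).
Check: 191 × 211 = 40301 ≡ 1 (mod 310)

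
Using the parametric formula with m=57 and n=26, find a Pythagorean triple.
(2573, 2964, 3925)

Euclid's formula: a = m² - n², b = 2mn, c = m² + n²
m = 57, n = 26
a = 57² - 26² = 3249 - 676 = 2573
b = 2 × 57 × 26 = 2964
c = 57² + 26² = 3249 + 676 = 3925
Verification: 2573² + 2964² = 6620329 + 8785296 = 15405625 = 3925² ✓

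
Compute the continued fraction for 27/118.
[0; 4, 2, 1, 2, 3]

Euclidean algorithm steps:
27 = 0 × 118 + 27
118 = 4 × 27 + 10
27 = 2 × 10 + 7
10 = 1 × 7 + 3
7 = 2 × 3 + 1
3 = 3 × 1 + 0
Continued fraction: [0; 4, 2, 1, 2, 3]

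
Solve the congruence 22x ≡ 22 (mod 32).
x ≡ 1 (mod 16)

gcd(22, 32) = 2, which divides 22, so solutions exist.
Divide through by 2: 11x ≡ 11 (mod 16).
Find 11^(-1) mod 16 by the extended Euclidean algorithm:
16 = 1 × 11 + 5  ⟹  5 = (1)·16 + (-1)·11
11 = 2 × 5 + 1  ⟹  1 = (-2)·16 + (3)·11
So (3)·11 ≡ 1 (mod 16), i.e. 11^(-1) ≡ 3 (mod 16).
x ≡ 3 × 11 = 33 ≡ 1 (mod 16).
Check: 22 × 1 = 22 ≡ 22 (mod 32).
x ≡ 1 (mod 16), giving 2 solutions mod 32.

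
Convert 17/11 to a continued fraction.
[1; 1, 1, 5]

Euclidean algorithm steps:
17 = 1 × 11 + 6
11 = 1 × 6 + 5
6 = 1 × 5 + 1
5 = 5 × 1 + 0
Continued fraction: [1; 1, 1, 5]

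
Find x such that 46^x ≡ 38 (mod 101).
31

Baby-step giant-step with step n = ⌈√101⌉ = 11.
Baby steps 46^j mod 101 (j:value) for j=0..10: 0:1, 1:46, 2:96, 3:73, 4:25, 5:39, 6:77, 7:7, 8:19, 9:66, 10:6.
Giant-step multiplier: 46^(-11) ≡ 46^(100-11) = 46^89 ≡ 86 (mod 101).
Giant steps γ_i = 38·86^i mod 101: γ_0=38, γ_1=36, γ_2=66 (in table at j=9).
x = i·n + j = 2·11 + 9 = 31.
Check: 46^31 ≡ 38 (mod 101).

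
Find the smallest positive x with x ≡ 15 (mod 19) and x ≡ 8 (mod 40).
528

Using Chinese Remainder Theorem:
M = 19 × 40 = 760
M1 = 40, M2 = 19
y1 = 40^(-1) mod 19 = 10
y2 = 19^(-1) mod 40 = 19
x = (15×40×10 + 8×19×19) mod 760 = 528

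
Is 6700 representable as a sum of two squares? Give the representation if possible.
Not possible

Factorization: 6700 = 2^2 × 5^2 × 67
By Fermat: n is sum of two squares iff every prime p ≡ 3 (mod 4) appears to even power.
Prime(s) ≡ 3 (mod 4) with odd exponent: [(67, 1)]
Therefore 6700 cannot be expressed as a² + b².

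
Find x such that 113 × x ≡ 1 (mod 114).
113

gcd(113, 114) = 1, so the inverse exists.
Extended Euclidean algorithm on (114, 113):
114 = 1 × 113 + 1  ⟹  1 = (1)·114 + (-1)·113
So (-1)·113 ≡ 1 (mod 114), i.e. 113^(-1) ≡ -1 ≡ 113 (mod 114).
Check: 113 × 113 = 12769 ≡ 1 (mod 114)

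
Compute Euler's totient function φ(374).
160

374 = 2 × 11 × 17
φ(n) = n × ∏(1 - 1/p) for each prime p dividing n
φ(374) = 374 × (1 - 1/2) × (1 - 1/11) × (1 - 1/17) = 160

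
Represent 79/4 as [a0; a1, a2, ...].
[19; 1, 3]

Euclidean algorithm steps:
79 = 19 × 4 + 3
4 = 1 × 3 + 1
3 = 3 × 1 + 0
Continued fraction: [19; 1, 3]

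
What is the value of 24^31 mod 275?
24

Repeated squaring. Binary of 31 = 11111.
24^1 ≡ 24 (mod 275); 24^2 ≡ 26 (mod 275); 24^4 ≡ 126 (mod 275); 24^8 ≡ 201 (mod 275); 24^16 ≡ 251 (mod 275)
24^31 = 24^1 × 24^2 × 24^4 × 24^8 × 24^16 ≡ 24 (mod 275)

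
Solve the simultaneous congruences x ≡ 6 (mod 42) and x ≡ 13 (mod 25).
888

Using Chinese Remainder Theorem:
M = 42 × 25 = 1050
M1 = 25, M2 = 42
y1 = 25^(-1) mod 42 = 37
y2 = 42^(-1) mod 25 = 3
x = (6×25×37 + 13×42×3) mod 1050 = 888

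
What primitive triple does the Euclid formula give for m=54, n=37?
(1547, 3996, 4285)

Euclid's formula: a = m² - n², b = 2mn, c = m² + n²
m = 54, n = 37
a = 54² - 37² = 2916 - 1369 = 1547
b = 2 × 54 × 37 = 3996
c = 54² + 37² = 2916 + 1369 = 4285
Verification: 1547² + 3996² = 2393209 + 15968016 = 18361225 = 4285² ✓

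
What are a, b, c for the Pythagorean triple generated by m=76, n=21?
(5335, 3192, 6217)

Euclid's formula: a = m² - n², b = 2mn, c = m² + n²
m = 76, n = 21
a = 76² - 21² = 5776 - 441 = 5335
b = 2 × 76 × 21 = 3192
c = 76² + 21² = 5776 + 441 = 6217
Verification: 5335² + 3192² = 28462225 + 10188864 = 38651089 = 6217² ✓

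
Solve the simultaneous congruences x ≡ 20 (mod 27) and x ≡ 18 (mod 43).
749

Using Chinese Remainder Theorem:
M = 27 × 43 = 1161
M1 = 43, M2 = 27
y1 = 43^(-1) mod 27 = 22
y2 = 27^(-1) mod 43 = 8
x = (20×43×22 + 18×27×8) mod 1161 = 749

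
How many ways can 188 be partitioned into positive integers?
1398341745571

p(n) counts ways to write n as a sum of positive integers (order ignored).
Euler's pentagonal recurrence: p(k) = p(k-1) + p(k-2) - p(k-5) - p(k-7) + p(k-12) + p(k-15) - ... (offsets j(3j∓1)/2, signs ++--, p(0)=1, p(<0)=0).
DP table for k = 0..187: p(0)=1, p(1)=1, p(2)=2, p(3)=3, p(4)=5, p(5)=7, p(6)=11, p(7)=15, p(8)=22, p(9)=30, p(10)=42, p(11)=56, p(12)=77, p(13)=101, p(14)=135, p(15)=176, p(16)=231, p(17)=297, p(18)=385, p(19)=490, p(20)=627, p(21)=792, p(22)=1002, p(23)=1255, p(24)=1575, p(25)=1958, p(26)=2436, p(27)=3010, p(28)=3718, p(29)=4565, p(30)=5604, p(31)=6842, p(32)=8349, p(33)=10143, p(34)=12310, p(35)=14883, p(36)=17977, p(37)=21637, p(38)=26015, p(39)=31185, p(40)=37338, p(41)=44583, p(42)=53174, p(43)=63261, p(44)=75175, p(45)=89134, p(46)=105558, p(47)=124754, p(48)=147273, p(49)=173525, p(50)=204226, p(51)=239943, p(52)=281589, p(53)=329931, p(54)=386155, p(55)=451276, p(56)=526823, p(57)=614154, p(58)=715220, p(59)=831820, p(60)=966467, p(61)=1121505, p(62)=1300156, p(63)=1505499, p(64)=1741630, p(65)=2012558, p(66)=2323520, p(67)=2679689, p(68)=3087735, p(69)=3554345, p(70)=4087968, p(71)=4697205, p(72)=5392783, p(73)=6185689, p(74)=7089500, p(75)=8118264, p(76)=9289091, p(77)=10619863, p(78)=12132164, p(79)=13848650, p(80)=15796476, p(81)=18004327, p(82)=20506255, p(83)=23338469, p(84)=26543660, p(85)=30167357, p(86)=34262962, p(87)=38887673, p(88)=44108109, p(89)=49995925, p(90)=56634173, p(91)=64112359, p(92)=72533807, p(93)=82010177, p(94)=92669720, p(95)=104651419, p(96)=118114304, p(97)=133230930, p(98)=150198136, p(99)=169229875, p(100)=190569292, p(101)=214481126, p(102)=241265379, p(103)=271248950, p(104)=304801365, p(105)=342325709, p(106)=384276336, p(107)=431149389, p(108)=483502844, p(109)=541946240, p(110)=607163746, p(111)=679903203, p(112)=761002156, p(113)=851376628, p(114)=952050665, p(115)=1064144451, p(116)=1188908248, p(117)=1327710076, p(118)=1482074143, p(119)=1653668665, p(120)=1844349560, p(121)=2056148051, p(122)=2291320912, p(123)=2552338241, p(124)=2841940500, p(125)=3163127352, p(126)=3519222692, p(127)=3913864295, p(128)=4351078600, p(129)=4835271870, p(130)=5371315400, p(131)=5964539504, p(132)=6620830889, p(133)=7346629512, p(134)=8149040695, p(135)=9035836076, p(136)=10015581680, p(137)=11097645016, p(138)=12292341831, p(139)=13610949895, p(140)=15065878135, p(141)=16670689208, p(142)=18440293320, p(143)=20390982757, p(144)=22540654445, p(145)=24908858009, p(146)=27517052599, p(147)=30388671978, p(148)=33549419497, p(149)=37027355200, p(150)=40853235313, p(151)=45060624582, p(152)=49686288421, p(153)=54770336324, p(154)=60356673280, p(155)=66493182097, p(156)=73232243759, p(157)=80630964769, p(158)=88751778802, p(159)=97662728555, p(160)=107438159466, p(161)=118159068427, p(162)=129913904637, p(163)=142798995930, p(164)=156919475295, p(165)=172389800255, p(166)=189334822579, p(167)=207890420102, p(168)=228204732751, p(169)=250438925115, p(170)=274768617130, p(171)=301384802048, p(172)=330495499613, p(173)=362326859895, p(174)=397125074750, p(175)=435157697830, p(176)=476715857290, p(177)=522115831195, p(178)=571701605655, p(179)=625846753120, p(180)=684957390936, p(181)=749474411781, p(182)=819876908323, p(183)=896684817527, p(184)=980462880430, p(185)=1071823774337, p(186)=1171432692373, p(187)=1280011042268.
Final step: p(188) = p(187) + p(186) - p(183) - p(181) + p(176) + p(173) - p(166) - p(162) + p(153) + p(148) - p(137) - p(131) + p(118) + p(111) - p(96) - p(88) + p(71) + p(62) - p(43) - p(33) + p(12) + p(1)
= 1280011042268 + 1171432692373 - 896684817527 - 749474411781 + 476715857290 + 362326859895 - 189334822579 - 129913904637 + 54770336324 + 33549419497 - 11097645016 - 5964539504 + 1482074143 + 679903203 - 118114304 - 44108109 + 4697205 + 1300156 - 63261 - 10143 + 77 + 1
= 1398341745571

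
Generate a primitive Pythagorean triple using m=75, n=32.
(4601, 4800, 6649)

Euclid's formula: a = m² - n², b = 2mn, c = m² + n²
m = 75, n = 32
a = 75² - 32² = 5625 - 1024 = 4601
b = 2 × 75 × 32 = 4800
c = 75² + 32² = 5625 + 1024 = 6649
Verification: 4601² + 4800² = 21169201 + 23040000 = 44209201 = 6649² ✓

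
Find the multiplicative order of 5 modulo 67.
22

67 is prime, so ord(5) divides φ(67) = 66.
Divisors of 66: 1, 2, 3, 6, 11, 22, 33, 66.
Repeated squaring: 5^1 ≡ 5, 5^2 ≡ 25, 5^4 ≡ 22, 5^8 ≡ 15, 5^16 ≡ 24, 5^32 ≡ 40, 5^64 ≡ 59 (mod 67).
Test 5^d mod 67 for each divisor d in increasing order:
5^1 ≡ 5
5^2 ≡ 25
5^3 = 5^2·5^1 ≡ 58
5^6 = 5^4·5^2 ≡ 14
5^11 = 5^8·5^2·5^1 ≡ 66
5^22 = 5^16·5^4·5^2 ≡ 1  ← first divisor giving 1
The order is 22.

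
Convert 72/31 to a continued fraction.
[2; 3, 10]

Euclidean algorithm steps:
72 = 2 × 31 + 10
31 = 3 × 10 + 1
10 = 10 × 1 + 0
Continued fraction: [2; 3, 10]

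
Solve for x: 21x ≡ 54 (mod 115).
x ≡ 19 (mod 115)

gcd(21, 115) = 1, which divides 54, so solutions exist.
Find 21^(-1) mod 115 by the extended Euclidean algorithm:
115 = 5 × 21 + 10  ⟹  10 = (1)·115 + (-5)·21
21 = 2 × 10 + 1  ⟹  1 = (-2)·115 + (11)·21
So (11)·21 ≡ 1 (mod 115), i.e. 21^(-1) ≡ 11 (mod 115).
x ≡ 11 × 54 = 594 ≡ 19 (mod 115).
Check: 21 × 19 = 399 ≡ 54 (mod 115).
Unique solution: x ≡ 19 (mod 115)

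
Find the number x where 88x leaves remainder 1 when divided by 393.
67

gcd(88, 393) = 1, so the inverse exists.
Extended Euclidean algorithm on (393, 88):
393 = 4 × 88 + 41  ⟹  41 = (1)·393 + (-4)·88
88 = 2 × 41 + 6  ⟹  6 = (-2)·393 + (9)·88
41 = 6 × 6 + 5  ⟹  5 = (13)·393 + (-58)·88
6 = 1 × 5 + 1  ⟹  1 = (-15)·393 + (67)·88
So (67)·88 ≡ 1 (mod 393), i.e. 88^(-1) ≡ 67 (mod 393).
Check: 88 × 67 = 5896 ≡ 1 (mod 393)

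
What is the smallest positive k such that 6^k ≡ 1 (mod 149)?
37

149 is prime, so ord(6) divides φ(149) = 148.
Divisors of 148: 1, 2, 4, 37, 74, 148.
Repeated squaring: 6^1 ≡ 6, 6^2 ≡ 36, 6^4 ≡ 104, 6^8 ≡ 88, 6^16 ≡ 145, 6^32 ≡ 16, 6^64 ≡ 107, 6^128 ≡ 125 (mod 149).
Test 6^d mod 149 for each divisor d in increasing order:
6^1 ≡ 6
6^2 ≡ 36
6^4 ≡ 104
6^37 = 6^32·6^4·6^1 ≡ 1  ← first divisor giving 1
The order is 37.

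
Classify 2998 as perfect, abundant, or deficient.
deficient

Proper divisors of 2998: sum = 1 + 2 + 1499 = 1502
Since 1502 < 2998, 2998 is deficient.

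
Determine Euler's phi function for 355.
280

355 = 5 × 71
φ(n) = n × ∏(1 - 1/p) for each prime p dividing n
φ(355) = 355 × (1 - 1/5) × (1 - 1/71) = 280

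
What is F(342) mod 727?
501

Matrix identity: Q^n = [[F_(n+1), F_n], [F_n, F_(n-1)]] with Q = [[1,1],[1,0]].
n = 342 = 101010110₂. Square-and-multiply, entries mod 727:
Q^1 = [[1,1],[1,0]]
Q^2 = (Q^1)² = [[2,1],[1,1]]
Q^5 = (Q^2)²·Q = [[8,5],[5,3]]
Q^10 = (Q^5)² = [[89,55],[55,34]]
Q^21 = (Q^10)²·Q = [[263,41],[41,222]]
Q^42 = (Q^21)² = [[331,256],[256,75]]
Q^85 = (Q^42)²·Q = [[592,617],[617,702]]
Q^171 = (Q^85)²·Q = [[670,518],[518,152]]
Q^342 = (Q^171)² = [[402,501],[501,628]]
F_342 mod 727 = Q^342[0][1] = 501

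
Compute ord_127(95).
14

127 is prime, so ord(95) divides φ(127) = 126.
Divisors of 126: 1, 2, 3, 6, 7, 9, 14, 18, 21, 42, 63, 126.
Repeated squaring: 95^1 ≡ 95, 95^2 ≡ 8, 95^4 ≡ 64, 95^8 ≡ 32, 95^16 ≡ 8, 95^32 ≡ 64, 95^64 ≡ 32 (mod 127).
Test 95^d mod 127 for each divisor d in increasing order:
95^1 ≡ 95
95^2 ≡ 8
95^3 = 95^2·95^1 ≡ 125
95^6 = 95^4·95^2 ≡ 4
95^7 = 95^4·95^2·95^1 ≡ 126
95^9 = 95^8·95^1 ≡ 119
95^14 = 95^8·95^4·95^2 ≡ 1  ← first divisor giving 1
The order is 14.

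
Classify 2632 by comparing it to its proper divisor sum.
abundant

Proper divisors of 2632: sum = 1 + 2 + 4 + 7 + 8 + 14 + 28 + 47 + 56 + 94 + 188 + 329 + 376 + 658 + 1316 = 3128
Since 3128 > 2632, 2632 is abundant.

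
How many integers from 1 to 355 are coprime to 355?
280

355 = 5 × 71
φ(n) = n × ∏(1 - 1/p) for each prime p dividing n
φ(355) = 355 × (1 - 1/5) × (1 - 1/71) = 280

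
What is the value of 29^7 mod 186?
89

Repeated squaring. Binary of 7 = 111.
29^1 ≡ 29 (mod 186); 29^2 ≡ 97 (mod 186); 29^4 ≡ 109 (mod 186)
29^7 = 29^1 × 29^2 × 29^4 ≡ 89 (mod 186)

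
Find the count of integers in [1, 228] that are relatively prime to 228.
72

228 = 2^2 × 3 × 19
φ(n) = n × ∏(1 - 1/p) for each prime p dividing n
φ(228) = 228 × (1 - 1/2) × (1 - 1/3) × (1 - 1/19) = 72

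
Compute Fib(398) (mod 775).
424

Matrix identity: Q^n = [[F_(n+1), F_n], [F_n, F_(n-1)]] with Q = [[1,1],[1,0]].
n = 398 = 110001110₂. Square-and-multiply, entries mod 775:
Q^1 = [[1,1],[1,0]]
Q^3 = (Q^1)²·Q = [[3,2],[2,1]]
Q^6 = (Q^3)² = [[13,8],[8,5]]
Q^12 = (Q^6)² = [[233,144],[144,89]]
Q^24 = (Q^12)² = [[625,643],[643,757]]
Q^49 = (Q^24)²·Q = [[100,399],[399,476]]
Q^99 = (Q^49)²·Q = [[675,251],[251,424]]
Q^199 = (Q^99)²·Q = [[100,151],[151,724]]
Q^398 = (Q^199)² = [[251,424],[424,602]]
F_398 mod 775 = Q^398[0][1] = 424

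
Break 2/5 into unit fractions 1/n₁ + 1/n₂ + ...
1/3 + 1/15

Greedy algorithm:
2/5: ceiling(5/2) = 3, use 1/3
1/15: ceiling(15/1) = 15, use 1/15
Result: 2/5 = 1/3 + 1/15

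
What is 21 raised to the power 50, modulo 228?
177

Repeated squaring. Binary of 50 = 110010.
21^1 ≡ 21 (mod 228); 21^2 ≡ 213 (mod 228); 21^4 ≡ 225 (mod 228); 21^8 ≡ 9 (mod 228); 21^16 ≡ 81 (mod 228); 21^32 ≡ 177 (mod 228)
21^50 = 21^2 × 21^16 × 21^32 ≡ 177 (mod 228)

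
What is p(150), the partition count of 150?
40853235313

p(n) counts ways to write n as a sum of positive integers (order ignored).
Euler's pentagonal recurrence: p(k) = p(k-1) + p(k-2) - p(k-5) - p(k-7) + p(k-12) + p(k-15) - ... (offsets j(3j∓1)/2, signs ++--, p(0)=1, p(<0)=0).
DP table for k = 0..149: p(0)=1, p(1)=1, p(2)=2, p(3)=3, p(4)=5, p(5)=7, p(6)=11, p(7)=15, p(8)=22, p(9)=30, p(10)=42, p(11)=56, p(12)=77, p(13)=101, p(14)=135, p(15)=176, p(16)=231, p(17)=297, p(18)=385, p(19)=490, p(20)=627, p(21)=792, p(22)=1002, p(23)=1255, p(24)=1575, p(25)=1958, p(26)=2436, p(27)=3010, p(28)=3718, p(29)=4565, p(30)=5604, p(31)=6842, p(32)=8349, p(33)=10143, p(34)=12310, p(35)=14883, p(36)=17977, p(37)=21637, p(38)=26015, p(39)=31185, p(40)=37338, p(41)=44583, p(42)=53174, p(43)=63261, p(44)=75175, p(45)=89134, p(46)=105558, p(47)=124754, p(48)=147273, p(49)=173525, p(50)=204226, p(51)=239943, p(52)=281589, p(53)=329931, p(54)=386155, p(55)=451276, p(56)=526823, p(57)=614154, p(58)=715220, p(59)=831820, p(60)=966467, p(61)=1121505, p(62)=1300156, p(63)=1505499, p(64)=1741630, p(65)=2012558, p(66)=2323520, p(67)=2679689, p(68)=3087735, p(69)=3554345, p(70)=4087968, p(71)=4697205, p(72)=5392783, p(73)=6185689, p(74)=7089500, p(75)=8118264, p(76)=9289091, p(77)=10619863, p(78)=12132164, p(79)=13848650, p(80)=15796476, p(81)=18004327, p(82)=20506255, p(83)=23338469, p(84)=26543660, p(85)=30167357, p(86)=34262962, p(87)=38887673, p(88)=44108109, p(89)=49995925, p(90)=56634173, p(91)=64112359, p(92)=72533807, p(93)=82010177, p(94)=92669720, p(95)=104651419, p(96)=118114304, p(97)=133230930, p(98)=150198136, p(99)=169229875, p(100)=190569292, p(101)=214481126, p(102)=241265379, p(103)=271248950, p(104)=304801365, p(105)=342325709, p(106)=384276336, p(107)=431149389, p(108)=483502844, p(109)=541946240, p(110)=607163746, p(111)=679903203, p(112)=761002156, p(113)=851376628, p(114)=952050665, p(115)=1064144451, p(116)=1188908248, p(117)=1327710076, p(118)=1482074143, p(119)=1653668665, p(120)=1844349560, p(121)=2056148051, p(122)=2291320912, p(123)=2552338241, p(124)=2841940500, p(125)=3163127352, p(126)=3519222692, p(127)=3913864295, p(128)=4351078600, p(129)=4835271870, p(130)=5371315400, p(131)=5964539504, p(132)=6620830889, p(133)=7346629512, p(134)=8149040695, p(135)=9035836076, p(136)=10015581680, p(137)=11097645016, p(138)=12292341831, p(139)=13610949895, p(140)=15065878135, p(141)=16670689208, p(142)=18440293320, p(143)=20390982757, p(144)=22540654445, p(145)=24908858009, p(146)=27517052599, p(147)=30388671978, p(148)=33549419497, p(149)=37027355200.
Final step: p(150) = p(149) + p(148) - p(145) - p(143) + p(138) + p(135) - p(128) - p(124) + p(115) + p(110) - p(99) - p(93) + p(80) + p(73) - p(58) - p(50) + p(33) + p(24) - p(5)
= 37027355200 + 33549419497 - 24908858009 - 20390982757 + 12292341831 + 9035836076 - 4351078600 - 2841940500 + 1064144451 + 607163746 - 169229875 - 82010177 + 15796476 + 6185689 - 715220 - 204226 + 10143 + 1575 - 7
= 40853235313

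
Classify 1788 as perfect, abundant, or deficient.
abundant

Proper divisors of 1788: sum = 1 + 2 + 3 + 4 + 6 + 12 + 149 + 298 + 447 + 596 + 894 = 2412
Since 2412 > 1788, 1788 is abundant.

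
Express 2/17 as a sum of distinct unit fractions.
1/9 + 1/153

Greedy algorithm:
2/17: ceiling(17/2) = 9, use 1/9
1/153: ceiling(153/1) = 153, use 1/153
Result: 2/17 = 1/9 + 1/153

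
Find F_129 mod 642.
610

Matrix identity: Q^n = [[F_(n+1), F_n], [F_n, F_(n-1)]] with Q = [[1,1],[1,0]].
n = 129 = 10000001₂. Square-and-multiply, entries mod 642:
Q^1 = [[1,1],[1,0]]
Q^2 = (Q^1)² = [[2,1],[1,1]]
Q^4 = (Q^2)² = [[5,3],[3,2]]
Q^8 = (Q^4)² = [[34,21],[21,13]]
Q^16 = (Q^8)² = [[313,345],[345,610]]
Q^32 = (Q^16)² = [[640,3],[3,637]]
Q^64 = (Q^32)² = [[13,621],[621,34]]
Q^129 = (Q^64)²·Q = [[265,610],[610,297]]
F_129 mod 642 = Q^129[0][1] = 610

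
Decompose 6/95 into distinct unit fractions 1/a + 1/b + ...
1/16 + 1/1520

Greedy algorithm:
6/95: ceiling(95/6) = 16, use 1/16
1/1520: ceiling(1520/1) = 1520, use 1/1520
Result: 6/95 = 1/16 + 1/1520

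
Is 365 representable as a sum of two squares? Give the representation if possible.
2² + 19² (a=2, b=19)

Factorization: 365 = 5 × 73
By Fermat: n is sum of two squares iff every prime p ≡ 3 (mod 4) appears to even power.
All primes ≡ 3 (mod 4) appear to even power.
Search a = 0, 1, 2, … for 365 - a² a perfect square: first hit at a = 2: 365 - 4 = 361 = 19².
365 = 2² + 19² = 4 + 361 ✓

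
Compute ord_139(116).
23

139 is prime, so ord(116) divides φ(139) = 138.
Divisors of 138: 1, 2, 3, 6, 23, 46, 69, 138.
Repeated squaring: 116^1 ≡ 116, 116^2 ≡ 112, 116^4 ≡ 34, 116^8 ≡ 44, 116^16 ≡ 129, 116^32 ≡ 100, 116^64 ≡ 131, 116^128 ≡ 64 (mod 139).
Test 116^d mod 139 for each divisor d in increasing order:
116^1 ≡ 116
116^2 ≡ 112
116^3 = 116^2·116^1 ≡ 65
116^6 = 116^4·116^2 ≡ 55
116^23 = 116^16·116^4·116^2·116^1 ≡ 1  ← first divisor giving 1
The order is 23.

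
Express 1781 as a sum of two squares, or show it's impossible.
10² + 41² (a=10, b=41)

Factorization: 1781 = 13 × 137
By Fermat: n is sum of two squares iff every prime p ≡ 3 (mod 4) appears to even power.
All primes ≡ 3 (mod 4) appear to even power.
Search a = 0, 1, 2, … for 1781 - a² a perfect square: first hit at a = 10: 1781 - 100 = 1681 = 41².
1781 = 10² + 41² = 100 + 1681 ✓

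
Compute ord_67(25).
11

67 is prime, so ord(25) divides φ(67) = 66.
Divisors of 66: 1, 2, 3, 6, 11, 22, 33, 66.
Repeated squaring: 25^1 ≡ 25, 25^2 ≡ 22, 25^4 ≡ 15, 25^8 ≡ 24, 25^16 ≡ 40, 25^32 ≡ 59, 25^64 ≡ 64 (mod 67).
Test 25^d mod 67 for each divisor d in increasing order:
25^1 ≡ 25
25^2 ≡ 22
25^3 = 25^2·25^1 ≡ 14
25^6 = 25^4·25^2 ≡ 62
25^11 = 25^8·25^2·25^1 ≡ 1  ← first divisor giving 1
The order is 11.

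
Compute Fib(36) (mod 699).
411

Matrix identity: Q^n = [[F_(n+1), F_n], [F_n, F_(n-1)]] with Q = [[1,1],[1,0]].
n = 36 = 100100₂. Square-and-multiply, entries mod 699:
Q^1 = [[1,1],[1,0]]
Q^2 = (Q^1)² = [[2,1],[1,1]]
Q^4 = (Q^2)² = [[5,3],[3,2]]
Q^9 = (Q^4)²·Q = [[55,34],[34,21]]
Q^18 = (Q^9)² = [[686,487],[487,199]]
Q^36 = (Q^18)² = [[377,411],[411,665]]
F_36 mod 699 = Q^36[0][1] = 411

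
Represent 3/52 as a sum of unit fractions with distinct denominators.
1/18 + 1/468

Greedy algorithm:
3/52: ceiling(52/3) = 18, use 1/18
1/468: ceiling(468/1) = 468, use 1/468
Result: 3/52 = 1/18 + 1/468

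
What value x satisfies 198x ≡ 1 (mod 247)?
126

gcd(198, 247) = 1, so the inverse exists.
Extended Euclidean algorithm on (247, 198):
247 = 1 × 198 + 49  ⟹  49 = (1)·247 + (-1)·198
198 = 4 × 49 + 2  ⟹  2 = (-4)·247 + (5)·198
49 = 24 × 2 + 1  ⟹  1 = (97)·247 + (-121)·198
So (-121)·198 ≡ 1 (mod 247), i.e. 198^(-1) ≡ -121 ≡ 126 (mod 247).
Check: 198 × 126 = 24948 ≡ 1 (mod 247)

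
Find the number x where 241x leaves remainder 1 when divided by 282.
55

gcd(241, 282) = 1, so the inverse exists.
Extended Euclidean algorithm on (282, 241):
282 = 1 × 241 + 41  ⟹  41 = (1)·282 + (-1)·241
241 = 5 × 41 + 36  ⟹  36 = (-5)·282 + (6)·241
41 = 1 × 36 + 5  ⟹  5 = (6)·282 + (-7)·241
36 = 7 × 5 + 1  ⟹  1 = (-47)·282 + (55)·241
So (55)·241 ≡ 1 (mod 282), i.e. 241^(-1) ≡ 55 (mod 282).
Check: 241 × 55 = 13255 ≡ 1 (mod 282)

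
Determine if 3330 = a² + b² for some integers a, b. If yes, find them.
9² + 57² (a=9, b=57)

Factorization: 3330 = 2 × 3^2 × 5 × 37
By Fermat: n is sum of two squares iff every prime p ≡ 3 (mod 4) appears to even power.
All primes ≡ 3 (mod 4) appear to even power.
Search a = 0, 1, 2, … for 3330 - a² a perfect square: first hit at a = 9: 3330 - 81 = 3249 = 57².
3330 = 9² + 57² = 81 + 3249 ✓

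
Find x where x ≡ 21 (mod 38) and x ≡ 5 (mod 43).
1123

Using Chinese Remainder Theorem:
M = 38 × 43 = 1634
M1 = 43, M2 = 38
y1 = 43^(-1) mod 38 = 23
y2 = 38^(-1) mod 43 = 17
x = (21×43×23 + 5×38×17) mod 1634 = 1123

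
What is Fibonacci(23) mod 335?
182

Matrix identity: Q^n = [[F_(n+1), F_n], [F_n, F_(n-1)]] with Q = [[1,1],[1,0]].
n = 23 = 10111₂. Square-and-multiply, entries mod 335:
Q^1 = [[1,1],[1,0]]
Q^2 = (Q^1)² = [[2,1],[1,1]]
Q^5 = (Q^2)²·Q = [[8,5],[5,3]]
Q^11 = (Q^5)²·Q = [[144,89],[89,55]]
Q^23 = (Q^11)²·Q = [[138,182],[182,291]]
F_23 mod 335 = Q^23[0][1] = 182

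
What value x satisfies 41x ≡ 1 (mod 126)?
83

gcd(41, 126) = 1, so the inverse exists.
Extended Euclidean algorithm on (126, 41):
126 = 3 × 41 + 3  ⟹  3 = (1)·126 + (-3)·41
41 = 13 × 3 + 2  ⟹  2 = (-13)·126 + (40)·41
3 = 1 × 2 + 1  ⟹  1 = (14)·126 + (-43)·41
So (-43)·41 ≡ 1 (mod 126), i.e. 41^(-1) ≡ -43 ≡ 83 (mod 126).
Check: 41 × 83 = 3403 ≡ 1 (mod 126)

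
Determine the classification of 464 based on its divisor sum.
abundant

Proper divisors of 464: sum = 1 + 2 + 4 + 8 + 16 + 29 + 58 + 116 + 232 = 466
Since 466 > 464, 464 is abundant.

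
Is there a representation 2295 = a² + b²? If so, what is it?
Not possible

Factorization: 2295 = 3^3 × 5 × 17
By Fermat: n is sum of two squares iff every prime p ≡ 3 (mod 4) appears to even power.
Prime(s) ≡ 3 (mod 4) with odd exponent: [(3, 3)]
Therefore 2295 cannot be expressed as a² + b².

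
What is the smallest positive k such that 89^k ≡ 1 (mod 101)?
100

101 is prime, so ord(89) divides φ(101) = 100.
Divisors of 100: 1, 2, 4, 5, 10, 20, 25, 50, 100.
Repeated squaring: 89^1 ≡ 89, 89^2 ≡ 43, 89^4 ≡ 31, 89^8 ≡ 52, 89^16 ≡ 78, 89^32 ≡ 24, 89^64 ≡ 71 (mod 101).
Test 89^d mod 101 for each divisor d in increasing order:
89^1 ≡ 89
89^2 ≡ 43
89^4 ≡ 31
89^5 = 89^4·89^1 ≡ 32
89^10 = 89^8·89^2 ≡ 14
89^20 = 89^16·89^4 ≡ 95
89^25 = 89^16·89^8·89^1 ≡ 10
89^50 = 89^32·89^16·89^2 ≡ 100
89^100 = 89^64·89^32·89^4 ≡ 1  ← first divisor giving 1
The order is 100.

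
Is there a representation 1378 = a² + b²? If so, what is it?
3² + 37² (a=3, b=37)

Factorization: 1378 = 2 × 13 × 53
By Fermat: n is sum of two squares iff every prime p ≡ 3 (mod 4) appears to even power.
All primes ≡ 3 (mod 4) appear to even power.
Search a = 0, 1, 2, … for 1378 - a² a perfect square: first hit at a = 3: 1378 - 9 = 1369 = 37².
1378 = 3² + 37² = 9 + 1369 ✓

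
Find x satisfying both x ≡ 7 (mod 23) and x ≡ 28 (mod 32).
444

Using Chinese Remainder Theorem:
M = 23 × 32 = 736
M1 = 32, M2 = 23
y1 = 32^(-1) mod 23 = 18
y2 = 23^(-1) mod 32 = 7
x = (7×32×18 + 28×23×7) mod 736 = 444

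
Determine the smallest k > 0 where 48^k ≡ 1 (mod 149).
148

149 is prime, so ord(48) divides φ(149) = 148.
Divisors of 148: 1, 2, 4, 37, 74, 148.
Repeated squaring: 48^1 ≡ 48, 48^2 ≡ 69, 48^4 ≡ 142, 48^8 ≡ 49, 48^16 ≡ 17, 48^32 ≡ 140, 48^64 ≡ 81, 48^128 ≡ 5 (mod 149).
Test 48^d mod 149 for each divisor d in increasing order:
48^1 ≡ 48
48^2 ≡ 69
48^4 ≡ 142
48^37 = 48^32·48^4·48^1 ≡ 44
48^74 = 48^64·48^8·48^2 ≡ 148
48^148 = 48^128·48^16·48^4 ≡ 1  ← first divisor giving 1
The order is 148.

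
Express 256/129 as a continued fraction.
[1; 1, 63, 2]

Euclidean algorithm steps:
256 = 1 × 129 + 127
129 = 1 × 127 + 2
127 = 63 × 2 + 1
2 = 2 × 1 + 0
Continued fraction: [1; 1, 63, 2]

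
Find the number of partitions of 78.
12132164

p(n) counts ways to write n as a sum of positive integers (order ignored).
Euler's pentagonal recurrence: p(k) = p(k-1) + p(k-2) - p(k-5) - p(k-7) + p(k-12) + p(k-15) - ... (offsets j(3j∓1)/2, signs ++--, p(0)=1, p(<0)=0).
DP table for k = 0..77: p(0)=1, p(1)=1, p(2)=2, p(3)=3, p(4)=5, p(5)=7, p(6)=11, p(7)=15, p(8)=22, p(9)=30, p(10)=42, p(11)=56, p(12)=77, p(13)=101, p(14)=135, p(15)=176, p(16)=231, p(17)=297, p(18)=385, p(19)=490, p(20)=627, p(21)=792, p(22)=1002, p(23)=1255, p(24)=1575, p(25)=1958, p(26)=2436, p(27)=3010, p(28)=3718, p(29)=4565, p(30)=5604, p(31)=6842, p(32)=8349, p(33)=10143, p(34)=12310, p(35)=14883, p(36)=17977, p(37)=21637, p(38)=26015, p(39)=31185, p(40)=37338, p(41)=44583, p(42)=53174, p(43)=63261, p(44)=75175, p(45)=89134, p(46)=105558, p(47)=124754, p(48)=147273, p(49)=173525, p(50)=204226, p(51)=239943, p(52)=281589, p(53)=329931, p(54)=386155, p(55)=451276, p(56)=526823, p(57)=614154, p(58)=715220, p(59)=831820, p(60)=966467, p(61)=1121505, p(62)=1300156, p(63)=1505499, p(64)=1741630, p(65)=2012558, p(66)=2323520, p(67)=2679689, p(68)=3087735, p(69)=3554345, p(70)=4087968, p(71)=4697205, p(72)=5392783, p(73)=6185689, p(74)=7089500, p(75)=8118264, p(76)=9289091, p(77)=10619863.
Final step: p(78) = p(77) + p(76) - p(73) - p(71) + p(66) + p(63) - p(56) - p(52) + p(43) + p(38) - p(27) - p(21) + p(8) + p(1)
= 10619863 + 9289091 - 6185689 - 4697205 + 2323520 + 1505499 - 526823 - 281589 + 63261 + 26015 - 3010 - 792 + 22 + 1
= 12132164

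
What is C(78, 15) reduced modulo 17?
0

Using Lucas' theorem:
Write n=78 and k=15 in base 17:
n in base 17: [4, 10]
k in base 17: [0, 15]
C(78,15) mod 17 = ∏ C(n_i, k_i) mod 17
Digit binomials (mod 17): C(4,0) = 1; C(10,15) = 0 (k_i > n_i)
Product: 1 × 0 = 0 ≡ 0 (mod 17)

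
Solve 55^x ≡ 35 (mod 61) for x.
23

Baby-step giant-step with step n = ⌈√61⌉ = 8.
Baby steps 55^j mod 61 (j:value) for j=0..7: 0:1, 1:55, 2:36, 3:28, 4:15, 5:32, 6:52, 7:54.
Giant-step multiplier: 55^(-8) ≡ 55^(60-8) = 55^52 ≡ 16 (mod 61).
Giant steps γ_i = 35·16^i mod 61: γ_0=35, γ_1=11, γ_2=54 (in table at j=7).
x = i·n + j = 2·8 + 7 = 23.
Check: 55^23 ≡ 35 (mod 61).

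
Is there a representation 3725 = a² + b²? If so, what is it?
2² + 61² (a=2, b=61)

Factorization: 3725 = 5^2 × 149
By Fermat: n is sum of two squares iff every prime p ≡ 3 (mod 4) appears to even power.
All primes ≡ 3 (mod 4) appear to even power.
Search a = 0, 1, 2, … for 3725 - a² a perfect square: first hit at a = 2: 3725 - 4 = 3721 = 61².
3725 = 2² + 61² = 4 + 3721 ✓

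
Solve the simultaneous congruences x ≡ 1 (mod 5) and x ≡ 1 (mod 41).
1

Using Chinese Remainder Theorem:
M = 5 × 41 = 205
M1 = 41, M2 = 5
y1 = 41^(-1) mod 5 = 1
y2 = 5^(-1) mod 41 = 33
x = (1×41×1 + 1×5×33) mod 205 = 1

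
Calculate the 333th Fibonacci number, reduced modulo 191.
164

Matrix identity: Q^n = [[F_(n+1), F_n], [F_n, F_(n-1)]] with Q = [[1,1],[1,0]].
n = 333 = 101001101₂. Square-and-multiply, entries mod 191:
Q^1 = [[1,1],[1,0]]
Q^2 = (Q^1)² = [[2,1],[1,1]]
Q^5 = (Q^2)²·Q = [[8,5],[5,3]]
Q^10 = (Q^5)² = [[89,55],[55,34]]
Q^20 = (Q^10)² = [[59,80],[80,170]]
Q^41 = (Q^20)²·Q = [[124,140],[140,175]]
Q^83 = (Q^41)²·Q = [[54,23],[23,31]]
Q^166 = (Q^83)² = [[7,45],[45,153]]
Q^333 = (Q^166)²·Q = [[106,164],[164,133]]
F_333 mod 191 = Q^333[0][1] = 164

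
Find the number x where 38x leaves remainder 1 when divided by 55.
42

gcd(38, 55) = 1, so the inverse exists.
Extended Euclidean algorithm on (55, 38):
55 = 1 × 38 + 17  ⟹  17 = (1)·55 + (-1)·38
38 = 2 × 17 + 4  ⟹  4 = (-2)·55 + (3)·38
17 = 4 × 4 + 1  ⟹  1 = (9)·55 + (-13)·38
So (-13)·38 ≡ 1 (mod 55), i.e. 38^(-1) ≡ -13 ≡ 42 (mod 55).
Check: 38 × 42 = 1596 ≡ 1 (mod 55)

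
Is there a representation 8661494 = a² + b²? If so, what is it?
Not possible

Factorization: 8661494 = 2 × 163^3
By Fermat: n is sum of two squares iff every prime p ≡ 3 (mod 4) appears to even power.
Prime(s) ≡ 3 (mod 4) with odd exponent: [(163, 3)]
Therefore 8661494 cannot be expressed as a² + b².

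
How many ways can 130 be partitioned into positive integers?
5371315400

p(n) counts ways to write n as a sum of positive integers (order ignored).
Euler's pentagonal recurrence: p(k) = p(k-1) + p(k-2) - p(k-5) - p(k-7) + p(k-12) + p(k-15) - ... (offsets j(3j∓1)/2, signs ++--, p(0)=1, p(<0)=0).
DP table for k = 0..129: p(0)=1, p(1)=1, p(2)=2, p(3)=3, p(4)=5, p(5)=7, p(6)=11, p(7)=15, p(8)=22, p(9)=30, p(10)=42, p(11)=56, p(12)=77, p(13)=101, p(14)=135, p(15)=176, p(16)=231, p(17)=297, p(18)=385, p(19)=490, p(20)=627, p(21)=792, p(22)=1002, p(23)=1255, p(24)=1575, p(25)=1958, p(26)=2436, p(27)=3010, p(28)=3718, p(29)=4565, p(30)=5604, p(31)=6842, p(32)=8349, p(33)=10143, p(34)=12310, p(35)=14883, p(36)=17977, p(37)=21637, p(38)=26015, p(39)=31185, p(40)=37338, p(41)=44583, p(42)=53174, p(43)=63261, p(44)=75175, p(45)=89134, p(46)=105558, p(47)=124754, p(48)=147273, p(49)=173525, p(50)=204226, p(51)=239943, p(52)=281589, p(53)=329931, p(54)=386155, p(55)=451276, p(56)=526823, p(57)=614154, p(58)=715220, p(59)=831820, p(60)=966467, p(61)=1121505, p(62)=1300156, p(63)=1505499, p(64)=1741630, p(65)=2012558, p(66)=2323520, p(67)=2679689, p(68)=3087735, p(69)=3554345, p(70)=4087968, p(71)=4697205, p(72)=5392783, p(73)=6185689, p(74)=7089500, p(75)=8118264, p(76)=9289091, p(77)=10619863, p(78)=12132164, p(79)=13848650, p(80)=15796476, p(81)=18004327, p(82)=20506255, p(83)=23338469, p(84)=26543660, p(85)=30167357, p(86)=34262962, p(87)=38887673, p(88)=44108109, p(89)=49995925, p(90)=56634173, p(91)=64112359, p(92)=72533807, p(93)=82010177, p(94)=92669720, p(95)=104651419, p(96)=118114304, p(97)=133230930, p(98)=150198136, p(99)=169229875, p(100)=190569292, p(101)=214481126, p(102)=241265379, p(103)=271248950, p(104)=304801365, p(105)=342325709, p(106)=384276336, p(107)=431149389, p(108)=483502844, p(109)=541946240, p(110)=607163746, p(111)=679903203, p(112)=761002156, p(113)=851376628, p(114)=952050665, p(115)=1064144451, p(116)=1188908248, p(117)=1327710076, p(118)=1482074143, p(119)=1653668665, p(120)=1844349560, p(121)=2056148051, p(122)=2291320912, p(123)=2552338241, p(124)=2841940500, p(125)=3163127352, p(126)=3519222692, p(127)=3913864295, p(128)=4351078600, p(129)=4835271870.
Final step: p(130) = p(129) + p(128) - p(125) - p(123) + p(118) + p(115) - p(108) - p(104) + p(95) + p(90) - p(79) - p(73) + p(60) + p(53) - p(38) - p(30) + p(13) + p(4)
= 4835271870 + 4351078600 - 3163127352 - 2552338241 + 1482074143 + 1064144451 - 483502844 - 304801365 + 104651419 + 56634173 - 13848650 - 6185689 + 966467 + 329931 - 26015 - 5604 + 101 + 5
= 5371315400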